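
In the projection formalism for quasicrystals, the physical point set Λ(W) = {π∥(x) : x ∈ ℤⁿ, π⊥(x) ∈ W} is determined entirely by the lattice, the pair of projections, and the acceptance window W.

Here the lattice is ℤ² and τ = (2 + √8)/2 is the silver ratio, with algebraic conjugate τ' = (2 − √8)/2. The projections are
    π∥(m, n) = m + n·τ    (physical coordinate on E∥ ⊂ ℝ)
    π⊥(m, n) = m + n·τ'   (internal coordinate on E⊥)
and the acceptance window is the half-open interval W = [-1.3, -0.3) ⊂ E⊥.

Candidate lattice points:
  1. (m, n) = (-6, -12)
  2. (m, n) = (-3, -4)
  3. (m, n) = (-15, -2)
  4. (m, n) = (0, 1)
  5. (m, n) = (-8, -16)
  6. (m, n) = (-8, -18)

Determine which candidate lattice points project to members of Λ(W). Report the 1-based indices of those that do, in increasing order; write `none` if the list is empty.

τ' = (2−√8)/2 ≈ -0.41421.
[1] lift (-6,-12): star map gives -1.02944; window check -1.3 ≤ -1.02944 < -0.3 is true → IN Λ
[2] lift (-3,-4): star map gives -1.34315; window check -1.3 ≤ -1.34315 < -0.3 is false → out
[3] lift (-15,-2): star map gives -14.17157; window check -1.3 ≤ -14.17157 < -0.3 is false → out
[4] lift (0,1): star map gives -0.41421; window check -1.3 ≤ -0.41421 < -0.3 is true → IN Λ
[5] lift (-8,-16): star map gives -1.37258; window check -1.3 ≤ -1.37258 < -0.3 is false → out
[6] lift (-8,-18): star map gives -0.54416; window check -1.3 ≤ -0.54416 < -0.3 is true → IN Λ

1, 4, 6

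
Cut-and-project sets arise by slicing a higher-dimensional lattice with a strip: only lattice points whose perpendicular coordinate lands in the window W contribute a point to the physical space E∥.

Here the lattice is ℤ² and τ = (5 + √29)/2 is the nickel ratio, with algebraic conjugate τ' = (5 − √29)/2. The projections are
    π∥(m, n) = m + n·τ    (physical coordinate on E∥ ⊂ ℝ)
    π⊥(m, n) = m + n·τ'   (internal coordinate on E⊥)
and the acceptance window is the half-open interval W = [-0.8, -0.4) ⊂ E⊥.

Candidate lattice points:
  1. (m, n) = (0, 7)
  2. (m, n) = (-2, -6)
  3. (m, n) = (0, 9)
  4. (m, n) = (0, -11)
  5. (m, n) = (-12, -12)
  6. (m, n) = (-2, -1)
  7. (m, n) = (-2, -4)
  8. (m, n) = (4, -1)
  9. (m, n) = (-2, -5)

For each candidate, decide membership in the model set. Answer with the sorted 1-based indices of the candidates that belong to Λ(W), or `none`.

Numerically τ ≈ 5.1926 and τ' = −1/τ ≈ -0.1926.
candidate 1: (m,n)=(0,7) → π∥ = 0+7·τ ≈ 36.3481, π⊥ = 0+7·τ' ≈ -1.3481 ∉ [-0.8, -0.4) ⇒ out
candidate 2: (m,n)=(-2,-6) → π∥ = -2-6·τ ≈ -33.1555, π⊥ = -2-6·τ' ≈ -0.8445 ∉ [-0.8, -0.4) ⇒ out
candidate 3: (m,n)=(0,9) → π∥ = 0+9·τ ≈ 46.7332, π⊥ = 0+9·τ' ≈ -1.7332 ∉ [-0.8, -0.4) ⇒ out
candidate 4: (m,n)=(0,-11) → π∥ = 0-11·τ ≈ -57.1184, π⊥ = 0-11·τ' ≈ 2.1184 ∉ [-0.8, -0.4) ⇒ out
candidate 5: (m,n)=(-12,-12) → π∥ = -12-12·τ ≈ -74.3110, π⊥ = -12-12·τ' ≈ -9.6890 ∉ [-0.8, -0.4) ⇒ out
candidate 6: (m,n)=(-2,-1) → π∥ = -2-1·τ ≈ -7.1926, π⊥ = -2-1·τ' ≈ -1.8074 ∉ [-0.8, -0.4) ⇒ out
candidate 7: (m,n)=(-2,-4) → π∥ = -2-4·τ ≈ -22.7703, π⊥ = -2-4·τ' ≈ -1.2297 ∉ [-0.8, -0.4) ⇒ out
candidate 8: (m,n)=(4,-1) → π∥ = 4-1·τ ≈ -1.1926, π⊥ = 4-1·τ' ≈ 4.1926 ∉ [-0.8, -0.4) ⇒ out
candidate 9: (m,n)=(-2,-5) → π∥ = -2-5·τ ≈ -27.9629, π⊥ = -2-5·τ' ≈ -1.0371 ∉ [-0.8, -0.4) ⇒ out

none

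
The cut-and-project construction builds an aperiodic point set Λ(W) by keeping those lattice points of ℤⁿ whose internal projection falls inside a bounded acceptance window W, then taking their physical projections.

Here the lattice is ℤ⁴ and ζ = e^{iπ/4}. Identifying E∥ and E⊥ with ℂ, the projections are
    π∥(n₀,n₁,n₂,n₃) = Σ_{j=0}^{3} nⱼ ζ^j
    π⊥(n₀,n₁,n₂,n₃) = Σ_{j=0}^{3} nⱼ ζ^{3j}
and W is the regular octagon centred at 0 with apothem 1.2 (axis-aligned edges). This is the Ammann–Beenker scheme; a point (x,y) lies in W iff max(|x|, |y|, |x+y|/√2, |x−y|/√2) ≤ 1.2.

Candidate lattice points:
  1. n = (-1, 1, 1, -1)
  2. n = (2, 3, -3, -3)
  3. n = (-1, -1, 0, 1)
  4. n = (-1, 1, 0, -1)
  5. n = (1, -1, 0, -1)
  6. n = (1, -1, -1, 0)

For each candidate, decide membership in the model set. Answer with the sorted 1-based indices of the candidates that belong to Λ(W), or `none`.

Internal map: ζ^{3j} for j=0..3 gives (1,0), (−√2/2,√2/2), (0,−1), (√2/2,√2/2).
#1 (-1, 1, 1, -1): internal (-2.4142, -1.0000); octagon support 2.4142 vs apothem 1.2 → ∉ W
#2 (2, 3, -3, -3): internal (-2.2426, 3.0000); octagon support 3.7071 vs apothem 1.2 → ∉ W
#3 (-1, -1, 0, 1): internal (0.4142, 0.0000); octagon support 0.4142 vs apothem 1.2 → ∈ W
#4 (-1, 1, 0, -1): internal (-2.4142, 0.0000); octagon support 2.4142 vs apothem 1.2 → ∉ W
#5 (1, -1, 0, -1): internal (1.0000, -1.4142); octagon support 1.7071 vs apothem 1.2 → ∉ W
#6 (1, -1, -1, 0): internal (1.7071, 0.2929); octagon support 1.7071 vs apothem 1.2 → ∉ W

3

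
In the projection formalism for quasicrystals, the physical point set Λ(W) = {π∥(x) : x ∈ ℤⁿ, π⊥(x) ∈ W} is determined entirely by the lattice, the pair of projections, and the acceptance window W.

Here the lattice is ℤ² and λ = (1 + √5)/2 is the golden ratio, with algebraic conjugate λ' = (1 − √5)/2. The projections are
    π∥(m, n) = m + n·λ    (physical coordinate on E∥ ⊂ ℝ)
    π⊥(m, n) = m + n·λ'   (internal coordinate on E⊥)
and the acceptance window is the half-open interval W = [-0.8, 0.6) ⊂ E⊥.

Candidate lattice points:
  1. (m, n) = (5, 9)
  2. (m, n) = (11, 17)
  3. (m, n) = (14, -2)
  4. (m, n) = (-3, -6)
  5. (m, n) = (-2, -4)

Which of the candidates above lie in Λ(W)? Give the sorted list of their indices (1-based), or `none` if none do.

Numerically λ ≈ 1.618034 and λ' = −1/λ ≈ -0.618034.
[1] lift (5,9): star map gives -0.562306; window check -0.8 ≤ -0.562306 < 0.6 is true → IN Λ
[2] lift (11,17): star map gives 0.493422; window check -0.8 ≤ 0.493422 < 0.6 is true → IN Λ
[3] lift (14,-2): star map gives 15.236068; window check -0.8 ≤ 15.236068 < 0.6 is false → out
[4] lift (-3,-6): star map gives 0.708204; window check -0.8 ≤ 0.708204 < 0.6 is false → out
[5] lift (-2,-4): star map gives 0.472136; window check -0.8 ≤ 0.472136 < 0.6 is true → IN Λ

1, 2, 5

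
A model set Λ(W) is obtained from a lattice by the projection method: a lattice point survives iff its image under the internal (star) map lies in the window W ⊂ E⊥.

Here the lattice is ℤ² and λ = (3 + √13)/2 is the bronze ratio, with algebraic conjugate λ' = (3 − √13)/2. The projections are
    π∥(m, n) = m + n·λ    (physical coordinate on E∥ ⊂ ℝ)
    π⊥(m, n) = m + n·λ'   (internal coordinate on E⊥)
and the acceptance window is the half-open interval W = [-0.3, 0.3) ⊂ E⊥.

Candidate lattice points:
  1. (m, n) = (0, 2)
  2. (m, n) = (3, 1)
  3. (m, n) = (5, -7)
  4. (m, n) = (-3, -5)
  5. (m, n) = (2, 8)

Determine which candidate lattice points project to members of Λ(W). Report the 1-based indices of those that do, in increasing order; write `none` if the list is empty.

λ' = (3−√13)/2 ≈ -0.30278.
candidate 1: (m,n)=(0,2) → π∥ = 0+2·λ ≈ 6.60555, π⊥ = 0+2·λ' ≈ -0.60555 ∉ [-0.3, 0.3) ⇒ out
candidate 2: (m,n)=(3,1) → π∥ = 3+1·λ ≈ 6.30278, π⊥ = 3+1·λ' ≈ 2.69722 ∉ [-0.3, 0.3) ⇒ out
candidate 3: (m,n)=(5,-7) → π∥ = 5-7·λ ≈ -18.11943, π⊥ = 5-7·λ' ≈ 7.11943 ∉ [-0.3, 0.3) ⇒ out
candidate 4: (m,n)=(-3,-5) → π∥ = -3-5·λ ≈ -19.51388, π⊥ = -3-5·λ' ≈ -1.48612 ∉ [-0.3, 0.3) ⇒ out
candidate 5: (m,n)=(2,8) → π∥ = 2+8·λ ≈ 28.42221, π⊥ = 2+8·λ' ≈ -0.42221 ∉ [-0.3, 0.3) ⇒ out

none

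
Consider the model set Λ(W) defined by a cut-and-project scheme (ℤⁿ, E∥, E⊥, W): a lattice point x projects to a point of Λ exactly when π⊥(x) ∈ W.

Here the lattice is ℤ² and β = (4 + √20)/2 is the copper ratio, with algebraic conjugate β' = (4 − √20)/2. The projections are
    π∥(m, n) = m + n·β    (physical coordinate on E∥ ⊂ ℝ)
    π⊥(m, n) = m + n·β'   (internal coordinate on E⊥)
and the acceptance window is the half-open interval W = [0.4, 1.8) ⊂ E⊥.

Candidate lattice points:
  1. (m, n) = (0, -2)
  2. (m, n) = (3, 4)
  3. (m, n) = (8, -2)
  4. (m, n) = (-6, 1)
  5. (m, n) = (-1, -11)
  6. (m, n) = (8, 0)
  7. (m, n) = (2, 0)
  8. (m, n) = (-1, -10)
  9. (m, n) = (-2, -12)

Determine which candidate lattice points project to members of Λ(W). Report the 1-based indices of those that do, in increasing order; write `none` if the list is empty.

β' = (4−√20)/2 ≈ -0.236068.
#1 (0,-2): internal coord 0 + (-2)·β' = +0.472136; +0.472136 ∈ [0.4, 1.8) → IN Λ
#2 (3,4): internal coord 3 + (4)·β' = +2.055728; +2.055728 ∉ [0.4, 1.8) → out
#3 (8,-2): internal coord 8 + (-2)·β' = +8.472136; +8.472136 ∉ [0.4, 1.8) → out
#4 (-6,1): internal coord -6 + (1)·β' = -6.236068; -6.236068 ∉ [0.4, 1.8) → out
#5 (-1,-11): internal coord -1 + (-11)·β' = +1.596748; +1.596748 ∈ [0.4, 1.8) → IN Λ
#6 (8,0): internal coord 8 + (0)·β' = +8.000000; +8.000000 ∉ [0.4, 1.8) → out
#7 (2,0): internal coord 2 + (0)·β' = +2.000000; +2.000000 ∉ [0.4, 1.8) → out
#8 (-1,-10): internal coord -1 + (-10)·β' = +1.360680; +1.360680 ∈ [0.4, 1.8) → IN Λ
#9 (-2,-12): internal coord -2 + (-12)·β' = +0.832816; +0.832816 ∈ [0.4, 1.8) → IN Λ

1, 5, 8, 9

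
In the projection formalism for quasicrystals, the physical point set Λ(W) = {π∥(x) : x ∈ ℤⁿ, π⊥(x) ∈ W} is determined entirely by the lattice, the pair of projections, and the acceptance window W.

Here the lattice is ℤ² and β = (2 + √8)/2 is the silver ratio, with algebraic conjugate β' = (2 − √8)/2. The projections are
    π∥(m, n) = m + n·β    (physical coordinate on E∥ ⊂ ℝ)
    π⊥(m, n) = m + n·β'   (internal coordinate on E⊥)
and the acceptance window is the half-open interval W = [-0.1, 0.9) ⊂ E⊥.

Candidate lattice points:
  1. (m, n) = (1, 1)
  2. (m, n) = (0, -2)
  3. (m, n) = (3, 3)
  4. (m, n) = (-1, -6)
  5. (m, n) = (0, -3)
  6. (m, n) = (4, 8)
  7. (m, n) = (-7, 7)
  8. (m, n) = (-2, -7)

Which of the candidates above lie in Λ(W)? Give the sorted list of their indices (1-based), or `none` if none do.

1, 2, 6, 8

β' = (2−√8)/2 ≈ -0.414214.
candidate 1: (m,n)=(1,1) → π∥ = 1+1·β ≈ 3.414214, π⊥ = 1+1·β' ≈ 0.585786 ∈ [-0.1, 0.9) ⇒ IN Λ
candidate 2: (m,n)=(0,-2) → π∥ = 0-2·β ≈ -4.828427, π⊥ = 0-2·β' ≈ 0.828427 ∈ [-0.1, 0.9) ⇒ IN Λ
candidate 3: (m,n)=(3,3) → π∥ = 3+3·β ≈ 10.242641, π⊥ = 3+3·β' ≈ 1.757359 ∉ [-0.1, 0.9) ⇒ out
candidate 4: (m,n)=(-1,-6) → π∥ = -1-6·β ≈ -15.485281, π⊥ = -1-6·β' ≈ 1.485281 ∉ [-0.1, 0.9) ⇒ out
candidate 5: (m,n)=(0,-3) → π∥ = 0-3·β ≈ -7.242641, π⊥ = 0-3·β' ≈ 1.242641 ∉ [-0.1, 0.9) ⇒ out
candidate 6: (m,n)=(4,8) → π∥ = 4+8·β ≈ 23.313708, π⊥ = 4+8·β' ≈ 0.686292 ∈ [-0.1, 0.9) ⇒ IN Λ
candidate 7: (m,n)=(-7,7) → π∥ = -7+7·β ≈ 9.899495, π⊥ = -7+7·β' ≈ -9.899495 ∉ [-0.1, 0.9) ⇒ out
candidate 8: (m,n)=(-2,-7) → π∥ = -2-7·β ≈ -18.899495, π⊥ = -2-7·β' ≈ 0.899495 ∈ [-0.1, 0.9) ⇒ IN Λ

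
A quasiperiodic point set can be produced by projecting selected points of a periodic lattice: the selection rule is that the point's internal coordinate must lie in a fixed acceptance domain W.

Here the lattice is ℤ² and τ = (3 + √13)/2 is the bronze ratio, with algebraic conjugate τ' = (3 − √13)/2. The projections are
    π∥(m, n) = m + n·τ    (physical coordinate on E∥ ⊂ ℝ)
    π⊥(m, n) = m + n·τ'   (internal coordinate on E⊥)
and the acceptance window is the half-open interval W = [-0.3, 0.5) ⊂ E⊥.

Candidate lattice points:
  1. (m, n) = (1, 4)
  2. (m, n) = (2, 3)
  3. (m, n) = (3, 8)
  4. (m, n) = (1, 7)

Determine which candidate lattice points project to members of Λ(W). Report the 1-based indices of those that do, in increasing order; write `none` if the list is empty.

Compute τ' = (3−√13)/2 = -0.3028, so π⊥(m,n) = m -0.3028·n.
#1 (1,4): internal coord 1 + (4)·τ' = -0.2111; -0.2111 ∈ [-0.3, 0.5) → IN Λ
#2 (2,3): internal coord 2 + (3)·τ' = +1.0917; +1.0917 ∉ [-0.3, 0.5) → out
#3 (3,8): internal coord 3 + (8)·τ' = +0.5778; +0.5778 ∉ [-0.3, 0.5) → out
#4 (1,7): internal coord 1 + (7)·τ' = -1.1194; -1.1194 ∉ [-0.3, 0.5) → out

1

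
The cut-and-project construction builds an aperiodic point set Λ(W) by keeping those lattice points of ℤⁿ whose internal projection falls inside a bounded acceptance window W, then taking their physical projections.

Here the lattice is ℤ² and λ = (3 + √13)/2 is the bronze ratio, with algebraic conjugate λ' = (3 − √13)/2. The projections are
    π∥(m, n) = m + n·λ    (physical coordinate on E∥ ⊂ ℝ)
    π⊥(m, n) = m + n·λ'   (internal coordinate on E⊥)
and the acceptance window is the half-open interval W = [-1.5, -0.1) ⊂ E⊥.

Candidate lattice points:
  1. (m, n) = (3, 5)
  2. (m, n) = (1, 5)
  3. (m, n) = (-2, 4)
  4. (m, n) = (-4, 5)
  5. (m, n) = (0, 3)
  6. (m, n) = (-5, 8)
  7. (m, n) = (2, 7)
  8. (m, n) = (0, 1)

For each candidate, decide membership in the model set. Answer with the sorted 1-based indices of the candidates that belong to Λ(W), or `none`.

Compute λ' = (3−√13)/2 = -0.30278, so π⊥(m,n) = m -0.30278·n.
candidate 1: (m,n)=(3,5) → π∥ = 3+5·λ ≈ 19.51388, π⊥ = 3+5·λ' ≈ 1.48612 ∉ [-1.5, -0.1) ⇒ out
candidate 2: (m,n)=(1,5) → π∥ = 1+5·λ ≈ 17.51388, π⊥ = 1+5·λ' ≈ -0.51388 ∈ [-1.5, -0.1) ⇒ IN Λ
candidate 3: (m,n)=(-2,4) → π∥ = -2+4·λ ≈ 11.21110, π⊥ = -2+4·λ' ≈ -3.21110 ∉ [-1.5, -0.1) ⇒ out
candidate 4: (m,n)=(-4,5) → π∥ = -4+5·λ ≈ 12.51388, π⊥ = -4+5·λ' ≈ -5.51388 ∉ [-1.5, -0.1) ⇒ out
candidate 5: (m,n)=(0,3) → π∥ = 0+3·λ ≈ 9.90833, π⊥ = 0+3·λ' ≈ -0.90833 ∈ [-1.5, -0.1) ⇒ IN Λ
candidate 6: (m,n)=(-5,8) → π∥ = -5+8·λ ≈ 21.42221, π⊥ = -5+8·λ' ≈ -7.42221 ∉ [-1.5, -0.1) ⇒ out
candidate 7: (m,n)=(2,7) → π∥ = 2+7·λ ≈ 25.11943, π⊥ = 2+7·λ' ≈ -0.11943 ∈ [-1.5, -0.1) ⇒ IN Λ
candidate 8: (m,n)=(0,1) → π∥ = 0+1·λ ≈ 3.30278, π⊥ = 0+1·λ' ≈ -0.30278 ∈ [-1.5, -0.1) ⇒ IN Λ

2, 5, 7, 8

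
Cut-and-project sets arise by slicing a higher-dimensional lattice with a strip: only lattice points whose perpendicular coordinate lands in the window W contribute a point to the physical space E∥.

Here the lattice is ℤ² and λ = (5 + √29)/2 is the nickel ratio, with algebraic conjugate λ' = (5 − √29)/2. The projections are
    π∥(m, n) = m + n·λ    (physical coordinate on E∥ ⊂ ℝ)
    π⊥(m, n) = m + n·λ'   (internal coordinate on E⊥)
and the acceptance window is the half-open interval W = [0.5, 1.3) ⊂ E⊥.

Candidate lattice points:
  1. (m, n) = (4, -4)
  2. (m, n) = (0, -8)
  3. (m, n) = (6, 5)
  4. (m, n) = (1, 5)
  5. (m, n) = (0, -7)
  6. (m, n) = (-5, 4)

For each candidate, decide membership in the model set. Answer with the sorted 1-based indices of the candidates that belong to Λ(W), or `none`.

λ' = (5−√29)/2 ≈ -0.19258.
[1] lift (4,-4): star map gives 4.77033; window check 0.5 ≤ 4.77033 < 1.3 is false → out
[2] lift (0,-8): star map gives 1.54066; window check 0.5 ≤ 1.54066 < 1.3 is false → out
[3] lift (6,5): star map gives 5.03709; window check 0.5 ≤ 5.03709 < 1.3 is false → out
[4] lift (1,5): star map gives 0.03709; window check 0.5 ≤ 0.03709 < 1.3 is false → out
[5] lift (0,-7): star map gives 1.34808; window check 0.5 ≤ 1.34808 < 1.3 is false → out
[6] lift (-5,4): star map gives -5.77033; window check 0.5 ≤ -5.77033 < 1.3 is false → out

none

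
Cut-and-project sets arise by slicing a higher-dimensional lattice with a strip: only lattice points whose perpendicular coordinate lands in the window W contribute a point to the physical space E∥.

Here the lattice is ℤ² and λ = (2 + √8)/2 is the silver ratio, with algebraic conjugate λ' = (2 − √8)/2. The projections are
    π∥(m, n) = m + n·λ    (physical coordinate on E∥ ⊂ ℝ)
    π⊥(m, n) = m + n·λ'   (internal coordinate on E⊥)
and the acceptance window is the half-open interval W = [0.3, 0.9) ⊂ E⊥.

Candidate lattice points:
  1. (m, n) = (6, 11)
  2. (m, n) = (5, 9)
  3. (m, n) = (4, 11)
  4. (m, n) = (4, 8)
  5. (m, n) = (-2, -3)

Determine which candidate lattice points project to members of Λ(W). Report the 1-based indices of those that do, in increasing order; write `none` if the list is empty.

Numerically λ ≈ 2.414214 and λ' = −1/λ ≈ -0.414214.
#1 (6,11): internal coord 6 + (11)·λ' = +1.443651; +1.443651 ∉ [0.3, 0.9) → out
#2 (5,9): internal coord 5 + (9)·λ' = +1.272078; +1.272078 ∉ [0.3, 0.9) → out
#3 (4,11): internal coord 4 + (11)·λ' = -0.556349; -0.556349 ∉ [0.3, 0.9) → out
#4 (4,8): internal coord 4 + (8)·λ' = +0.686292; +0.686292 ∈ [0.3, 0.9) → IN Λ
#5 (-2,-3): internal coord -2 + (-3)·λ' = -0.757359; -0.757359 ∉ [0.3, 0.9) → out

4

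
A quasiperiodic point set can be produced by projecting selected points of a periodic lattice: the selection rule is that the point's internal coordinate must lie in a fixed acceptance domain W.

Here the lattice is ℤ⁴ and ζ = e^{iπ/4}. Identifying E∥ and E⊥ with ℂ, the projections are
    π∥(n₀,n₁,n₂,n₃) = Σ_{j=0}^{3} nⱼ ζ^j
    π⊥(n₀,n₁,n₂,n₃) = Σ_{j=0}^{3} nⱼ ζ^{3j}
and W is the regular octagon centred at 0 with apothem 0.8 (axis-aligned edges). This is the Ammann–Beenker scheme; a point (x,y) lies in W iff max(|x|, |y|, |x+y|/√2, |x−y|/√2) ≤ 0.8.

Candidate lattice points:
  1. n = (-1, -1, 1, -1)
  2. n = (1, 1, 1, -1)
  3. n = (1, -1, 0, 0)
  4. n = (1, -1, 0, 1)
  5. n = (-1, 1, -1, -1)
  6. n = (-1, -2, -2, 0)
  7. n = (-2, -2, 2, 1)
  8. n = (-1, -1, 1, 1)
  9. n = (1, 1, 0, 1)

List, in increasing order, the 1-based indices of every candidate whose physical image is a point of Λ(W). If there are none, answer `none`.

6

π⊥(n) = n₀ + n₁ζ³ + n₂ζ⁶ + n₃ζ⁹ where ζ = e^{iπ/4}.
candidate 1: n = (-1, -1, 1, -1) → π⊥ ≈ (-1.0000, -2.4142); max(|x|,|y|,|x±y|/√2) = 2.4142 > 0.8 ⇒ ∉ W
candidate 2: n = (1, 1, 1, -1) → π⊥ ≈ (-0.4142, -1.0000); max(|x|,|y|,|x±y|/√2) = 1.0000 > 0.8 ⇒ ∉ W
candidate 3: n = (1, -1, 0, 0) → π⊥ ≈ (+1.7071, -0.7071); max(|x|,|y|,|x±y|/√2) = 1.7071 > 0.8 ⇒ ∉ W
candidate 4: n = (1, -1, 0, 1) → π⊥ ≈ (+2.4142, +0.0000); max(|x|,|y|,|x±y|/√2) = 2.4142 > 0.8 ⇒ ∉ W
candidate 5: n = (-1, 1, -1, -1) → π⊥ ≈ (-2.4142, +1.0000); max(|x|,|y|,|x±y|/√2) = 2.4142 > 0.8 ⇒ ∉ W
candidate 6: n = (-1, -2, -2, 0) → π⊥ ≈ (+0.4142, +0.5858); max(|x|,|y|,|x±y|/√2) = 0.7071 ≤ 0.8 ⇒ ∈ W
candidate 7: n = (-2, -2, 2, 1) → π⊥ ≈ (+0.1213, -2.7071); max(|x|,|y|,|x±y|/√2) = 2.7071 > 0.8 ⇒ ∉ W
candidate 8: n = (-1, -1, 1, 1) → π⊥ ≈ (+0.4142, -1.0000); max(|x|,|y|,|x±y|/√2) = 1.0000 > 0.8 ⇒ ∉ W
candidate 9: n = (1, 1, 0, 1) → π⊥ ≈ (+1.0000, +1.4142); max(|x|,|y|,|x±y|/√2) = 1.7071 > 0.8 ⇒ ∉ W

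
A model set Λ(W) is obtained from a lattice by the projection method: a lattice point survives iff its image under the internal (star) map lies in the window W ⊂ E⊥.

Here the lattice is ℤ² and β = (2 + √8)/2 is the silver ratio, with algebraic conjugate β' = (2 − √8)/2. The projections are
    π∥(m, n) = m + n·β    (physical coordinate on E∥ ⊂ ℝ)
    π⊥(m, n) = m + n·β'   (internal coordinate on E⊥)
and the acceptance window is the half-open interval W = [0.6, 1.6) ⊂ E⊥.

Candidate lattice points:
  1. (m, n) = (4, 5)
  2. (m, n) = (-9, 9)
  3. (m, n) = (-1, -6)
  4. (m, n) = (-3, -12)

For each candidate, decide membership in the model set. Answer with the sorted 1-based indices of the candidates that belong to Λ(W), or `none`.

Compute β' = (2−√8)/2 = -0.4142, so π⊥(m,n) = m -0.4142·n.
#1 (4,5): internal coord 4 + (5)·β' = +1.9289; +1.9289 ∉ [0.6, 1.6) → out
#2 (-9,9): internal coord -9 + (9)·β' = -12.7279; -12.7279 ∉ [0.6, 1.6) → out
#3 (-1,-6): internal coord -1 + (-6)·β' = +1.4853; +1.4853 ∈ [0.6, 1.6) → IN Λ
#4 (-3,-12): internal coord -3 + (-12)·β' = +1.9706; +1.9706 ∉ [0.6, 1.6) → out

3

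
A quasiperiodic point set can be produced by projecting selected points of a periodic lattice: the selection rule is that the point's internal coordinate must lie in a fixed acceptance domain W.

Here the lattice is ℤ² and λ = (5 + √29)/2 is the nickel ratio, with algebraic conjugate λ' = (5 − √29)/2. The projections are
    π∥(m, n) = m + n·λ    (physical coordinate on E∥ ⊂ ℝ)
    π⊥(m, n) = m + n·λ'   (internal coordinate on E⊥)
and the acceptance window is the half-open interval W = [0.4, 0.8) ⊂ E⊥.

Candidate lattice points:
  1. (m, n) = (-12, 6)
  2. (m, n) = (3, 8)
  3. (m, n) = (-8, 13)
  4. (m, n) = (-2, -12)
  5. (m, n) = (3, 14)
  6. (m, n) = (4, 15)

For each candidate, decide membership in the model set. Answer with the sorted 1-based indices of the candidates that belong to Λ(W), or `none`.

Compute λ' = (5−√29)/2 = -0.1926, so π⊥(m,n) = m -0.1926·n.
candidate 1: (m,n)=(-12,6) → π∥ = -12+6·λ ≈ 19.1555, π⊥ = -12+6·λ' ≈ -13.1555 ∉ [0.4, 0.8) ⇒ out
candidate 2: (m,n)=(3,8) → π∥ = 3+8·λ ≈ 44.5407, π⊥ = 3+8·λ' ≈ 1.4593 ∉ [0.4, 0.8) ⇒ out
candidate 3: (m,n)=(-8,13) → π∥ = -8+13·λ ≈ 59.5036, π⊥ = -8+13·λ' ≈ -10.5036 ∉ [0.4, 0.8) ⇒ out
candidate 4: (m,n)=(-2,-12) → π∥ = -2-12·λ ≈ -64.3110, π⊥ = -2-12·λ' ≈ 0.3110 ∉ [0.4, 0.8) ⇒ out
candidate 5: (m,n)=(3,14) → π∥ = 3+14·λ ≈ 75.6962, π⊥ = 3+14·λ' ≈ 0.3038 ∉ [0.4, 0.8) ⇒ out
candidate 6: (m,n)=(4,15) → π∥ = 4+15·λ ≈ 81.8887, π⊥ = 4+15·λ' ≈ 1.1113 ∉ [0.4, 0.8) ⇒ out

none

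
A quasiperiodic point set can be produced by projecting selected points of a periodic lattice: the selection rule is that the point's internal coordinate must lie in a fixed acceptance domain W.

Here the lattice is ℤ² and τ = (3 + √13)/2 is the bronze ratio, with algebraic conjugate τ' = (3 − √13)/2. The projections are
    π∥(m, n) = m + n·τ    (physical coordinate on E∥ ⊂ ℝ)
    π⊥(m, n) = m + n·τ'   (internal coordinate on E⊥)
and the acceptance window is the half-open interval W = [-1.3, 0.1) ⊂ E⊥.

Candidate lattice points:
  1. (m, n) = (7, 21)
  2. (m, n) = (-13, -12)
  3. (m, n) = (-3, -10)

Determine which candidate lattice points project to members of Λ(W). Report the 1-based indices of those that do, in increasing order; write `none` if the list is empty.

Compute τ' = (3−√13)/2 = -0.30278, so π⊥(m,n) = m -0.30278·n.
candidate 1: (m,n)=(7,21) → π∥ = 7+21·τ ≈ 76.35829, π⊥ = 7+21·τ' ≈ 0.64171 ∉ [-1.3, 0.1) ⇒ out
candidate 2: (m,n)=(-13,-12) → π∥ = -13-12·τ ≈ -52.63331, π⊥ = -13-12·τ' ≈ -9.36669 ∉ [-1.3, 0.1) ⇒ out
candidate 3: (m,n)=(-3,-10) → π∥ = -3-10·τ ≈ -36.02776, π⊥ = -3-10·τ' ≈ 0.02776 ∈ [-1.3, 0.1) ⇒ IN Λ

3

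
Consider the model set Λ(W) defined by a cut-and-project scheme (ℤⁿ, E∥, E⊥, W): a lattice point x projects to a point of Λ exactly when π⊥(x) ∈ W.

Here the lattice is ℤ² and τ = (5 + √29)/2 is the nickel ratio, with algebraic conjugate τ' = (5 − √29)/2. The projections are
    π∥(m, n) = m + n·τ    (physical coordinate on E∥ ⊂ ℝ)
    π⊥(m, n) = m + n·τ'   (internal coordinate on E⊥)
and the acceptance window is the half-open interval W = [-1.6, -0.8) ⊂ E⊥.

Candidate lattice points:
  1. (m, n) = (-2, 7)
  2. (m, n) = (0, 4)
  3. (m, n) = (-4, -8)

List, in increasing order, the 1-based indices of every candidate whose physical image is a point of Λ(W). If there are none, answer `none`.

Numerically τ ≈ 5.1926 and τ' = −1/τ ≈ -0.1926.
#1 (-2,7): internal coord -2 + (7)·τ' = -3.3481; -3.3481 ∉ [-1.6, -0.8) → out
#2 (0,4): internal coord 0 + (4)·τ' = -0.7703; -0.7703 ∉ [-1.6, -0.8) → out
#3 (-4,-8): internal coord -4 + (-8)·τ' = -2.4593; -2.4593 ∉ [-1.6, -0.8) → out

none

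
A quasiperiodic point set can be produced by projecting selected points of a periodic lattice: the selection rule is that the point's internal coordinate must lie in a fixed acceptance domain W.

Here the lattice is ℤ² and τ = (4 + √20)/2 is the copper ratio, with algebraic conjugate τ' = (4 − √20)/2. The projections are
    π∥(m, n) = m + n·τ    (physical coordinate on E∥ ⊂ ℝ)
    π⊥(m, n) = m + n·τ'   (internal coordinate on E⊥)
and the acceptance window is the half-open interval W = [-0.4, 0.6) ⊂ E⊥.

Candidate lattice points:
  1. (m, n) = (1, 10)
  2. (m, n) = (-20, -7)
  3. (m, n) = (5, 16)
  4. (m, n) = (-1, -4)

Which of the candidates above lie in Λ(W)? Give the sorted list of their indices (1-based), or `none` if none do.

4

τ' = (4−√20)/2 ≈ -0.236068.
candidate 1: (m,n)=(1,10) → π∥ = 1+10·τ ≈ 43.360680, π⊥ = 1+10·τ' ≈ -1.360680 ∉ [-0.4, 0.6) ⇒ out
candidate 2: (m,n)=(-20,-7) → π∥ = -20-7·τ ≈ -49.652476, π⊥ = -20-7·τ' ≈ -18.347524 ∉ [-0.4, 0.6) ⇒ out
candidate 3: (m,n)=(5,16) → π∥ = 5+16·τ ≈ 72.777088, π⊥ = 5+16·τ' ≈ 1.222912 ∉ [-0.4, 0.6) ⇒ out
candidate 4: (m,n)=(-1,-4) → π∥ = -1-4·τ ≈ -17.944272, π⊥ = -1-4·τ' ≈ -0.055728 ∈ [-0.4, 0.6) ⇒ IN Λ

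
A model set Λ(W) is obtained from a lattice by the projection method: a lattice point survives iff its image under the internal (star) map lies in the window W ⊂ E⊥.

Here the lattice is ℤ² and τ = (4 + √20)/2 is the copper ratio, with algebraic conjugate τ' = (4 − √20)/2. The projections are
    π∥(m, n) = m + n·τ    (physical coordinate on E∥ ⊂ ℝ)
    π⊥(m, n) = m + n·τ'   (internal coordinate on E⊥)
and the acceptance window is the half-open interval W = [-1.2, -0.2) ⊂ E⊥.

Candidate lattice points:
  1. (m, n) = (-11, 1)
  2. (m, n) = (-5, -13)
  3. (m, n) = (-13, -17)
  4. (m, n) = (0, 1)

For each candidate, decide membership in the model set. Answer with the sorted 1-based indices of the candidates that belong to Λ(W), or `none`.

Numerically τ ≈ 4.2361 and τ' = −1/τ ≈ -0.2361.
[1] lift (-11,1): star map gives -11.2361; window check -1.2 ≤ -11.2361 < -0.2 is false → out
[2] lift (-5,-13): star map gives -1.9311; window check -1.2 ≤ -1.9311 < -0.2 is false → out
[3] lift (-13,-17): star map gives -8.9868; window check -1.2 ≤ -8.9868 < -0.2 is false → out
[4] lift (0,1): star map gives -0.2361; window check -1.2 ≤ -0.2361 < -0.2 is true → IN Λ

4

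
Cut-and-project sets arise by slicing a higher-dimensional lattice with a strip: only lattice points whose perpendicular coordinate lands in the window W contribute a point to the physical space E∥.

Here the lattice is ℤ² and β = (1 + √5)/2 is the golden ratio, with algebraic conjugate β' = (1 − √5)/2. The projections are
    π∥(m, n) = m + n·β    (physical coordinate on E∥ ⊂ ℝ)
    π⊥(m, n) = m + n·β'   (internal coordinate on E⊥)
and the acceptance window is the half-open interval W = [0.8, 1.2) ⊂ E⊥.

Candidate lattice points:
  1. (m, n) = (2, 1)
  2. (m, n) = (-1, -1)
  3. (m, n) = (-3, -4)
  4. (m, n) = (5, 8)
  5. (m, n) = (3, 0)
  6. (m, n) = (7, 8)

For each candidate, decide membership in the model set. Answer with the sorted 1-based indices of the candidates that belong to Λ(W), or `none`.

none

β' = (1−√5)/2 ≈ -0.618034.
#1 (2,1): internal coord 2 + (1)·β' = +1.381966; +1.381966 ∉ [0.8, 1.2) → out
#2 (-1,-1): internal coord -1 + (-1)·β' = -0.381966; -0.381966 ∉ [0.8, 1.2) → out
#3 (-3,-4): internal coord -3 + (-4)·β' = -0.527864; -0.527864 ∉ [0.8, 1.2) → out
#4 (5,8): internal coord 5 + (8)·β' = +0.055728; +0.055728 ∉ [0.8, 1.2) → out
#5 (3,0): internal coord 3 + (0)·β' = +3.000000; +3.000000 ∉ [0.8, 1.2) → out
#6 (7,8): internal coord 7 + (8)·β' = +2.055728; +2.055728 ∉ [0.8, 1.2) → out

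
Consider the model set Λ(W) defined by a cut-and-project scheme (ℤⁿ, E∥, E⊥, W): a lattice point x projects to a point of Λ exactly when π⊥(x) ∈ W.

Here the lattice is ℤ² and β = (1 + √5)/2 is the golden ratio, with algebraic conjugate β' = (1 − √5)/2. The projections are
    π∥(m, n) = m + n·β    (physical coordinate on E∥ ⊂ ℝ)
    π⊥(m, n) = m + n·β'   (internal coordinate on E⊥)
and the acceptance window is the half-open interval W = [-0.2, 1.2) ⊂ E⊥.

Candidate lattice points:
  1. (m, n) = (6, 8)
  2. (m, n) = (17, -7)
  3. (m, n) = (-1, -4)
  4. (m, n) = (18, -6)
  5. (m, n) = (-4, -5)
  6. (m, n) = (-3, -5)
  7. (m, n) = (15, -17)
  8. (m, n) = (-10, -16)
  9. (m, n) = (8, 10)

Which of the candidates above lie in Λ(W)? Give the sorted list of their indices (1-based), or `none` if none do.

1, 6, 8

Numerically β ≈ 1.618034 and β' = −1/β ≈ -0.618034.
candidate 1: (m,n)=(6,8) → π∥ = 6+8·β ≈ 18.944272, π⊥ = 6+8·β' ≈ 1.055728 ∈ [-0.2, 1.2) ⇒ IN Λ
candidate 2: (m,n)=(17,-7) → π∥ = 17-7·β ≈ 5.673762, π⊥ = 17-7·β' ≈ 21.326238 ∉ [-0.2, 1.2) ⇒ out
candidate 3: (m,n)=(-1,-4) → π∥ = -1-4·β ≈ -7.472136, π⊥ = -1-4·β' ≈ 1.472136 ∉ [-0.2, 1.2) ⇒ out
candidate 4: (m,n)=(18,-6) → π∥ = 18-6·β ≈ 8.291796, π⊥ = 18-6·β' ≈ 21.708204 ∉ [-0.2, 1.2) ⇒ out
candidate 5: (m,n)=(-4,-5) → π∥ = -4-5·β ≈ -12.090170, π⊥ = -4-5·β' ≈ -0.909830 ∉ [-0.2, 1.2) ⇒ out
candidate 6: (m,n)=(-3,-5) → π∥ = -3-5·β ≈ -11.090170, π⊥ = -3-5·β' ≈ 0.090170 ∈ [-0.2, 1.2) ⇒ IN Λ
candidate 7: (m,n)=(15,-17) → π∥ = 15-17·β ≈ -12.506578, π⊥ = 15-17·β' ≈ 25.506578 ∉ [-0.2, 1.2) ⇒ out
candidate 8: (m,n)=(-10,-16) → π∥ = -10-16·β ≈ -35.888544, π⊥ = -10-16·β' ≈ -0.111456 ∈ [-0.2, 1.2) ⇒ IN Λ
candidate 9: (m,n)=(8,10) → π∥ = 8+10·β ≈ 24.180340, π⊥ = 8+10·β' ≈ 1.819660 ∉ [-0.2, 1.2) ⇒ out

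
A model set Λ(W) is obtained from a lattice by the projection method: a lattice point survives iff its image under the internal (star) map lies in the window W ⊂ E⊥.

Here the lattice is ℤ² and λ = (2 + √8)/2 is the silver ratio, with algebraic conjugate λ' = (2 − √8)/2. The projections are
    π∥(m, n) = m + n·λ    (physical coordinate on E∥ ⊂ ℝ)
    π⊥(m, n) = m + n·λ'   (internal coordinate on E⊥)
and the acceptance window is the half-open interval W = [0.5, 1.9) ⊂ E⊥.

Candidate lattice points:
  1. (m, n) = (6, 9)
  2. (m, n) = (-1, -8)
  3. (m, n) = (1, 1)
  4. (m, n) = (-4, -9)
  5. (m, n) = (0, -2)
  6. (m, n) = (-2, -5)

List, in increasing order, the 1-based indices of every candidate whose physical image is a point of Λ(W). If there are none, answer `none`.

λ' = (2−√8)/2 ≈ -0.414214.
[1] lift (6,9): star map gives 2.272078; window check 0.5 ≤ 2.272078 < 1.9 is false → out
[2] lift (-1,-8): star map gives 2.313708; window check 0.5 ≤ 2.313708 < 1.9 is false → out
[3] lift (1,1): star map gives 0.585786; window check 0.5 ≤ 0.585786 < 1.9 is true → IN Λ
[4] lift (-4,-9): star map gives -0.272078; window check 0.5 ≤ -0.272078 < 1.9 is false → out
[5] lift (0,-2): star map gives 0.828427; window check 0.5 ≤ 0.828427 < 1.9 is true → IN Λ
[6] lift (-2,-5): star map gives 0.071068; window check 0.5 ≤ 0.071068 < 1.9 is false → out

3, 5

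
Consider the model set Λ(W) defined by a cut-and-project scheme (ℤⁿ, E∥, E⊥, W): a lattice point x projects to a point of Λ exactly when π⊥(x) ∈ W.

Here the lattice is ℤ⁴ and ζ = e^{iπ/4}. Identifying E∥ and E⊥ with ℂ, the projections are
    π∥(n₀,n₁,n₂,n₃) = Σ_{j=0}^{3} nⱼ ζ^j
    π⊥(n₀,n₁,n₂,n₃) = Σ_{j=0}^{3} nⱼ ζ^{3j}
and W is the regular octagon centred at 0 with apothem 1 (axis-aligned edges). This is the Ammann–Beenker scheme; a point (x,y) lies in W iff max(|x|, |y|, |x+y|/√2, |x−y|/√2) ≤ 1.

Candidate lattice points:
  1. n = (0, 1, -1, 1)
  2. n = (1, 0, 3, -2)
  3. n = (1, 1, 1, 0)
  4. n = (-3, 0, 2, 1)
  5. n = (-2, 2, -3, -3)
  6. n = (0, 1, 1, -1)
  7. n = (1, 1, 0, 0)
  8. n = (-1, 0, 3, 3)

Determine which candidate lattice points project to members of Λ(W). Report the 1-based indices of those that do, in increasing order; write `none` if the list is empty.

With ζ = e^{iπ/4} the internal vectors are ζ^0,ζ^3,ζ^6,ζ^9.
candidate 1: n = (0, 1, -1, 1) → π⊥ ≈ (+0.0000, +2.4142); max(|x|,|y|,|x±y|/√2) = 2.4142 > 1 ⇒ ∉ W
candidate 2: n = (1, 0, 3, -2) → π⊥ ≈ (-0.4142, -4.4142); max(|x|,|y|,|x±y|/√2) = 4.4142 > 1 ⇒ ∉ W
candidate 3: n = (1, 1, 1, 0) → π⊥ ≈ (+0.2929, -0.2929); max(|x|,|y|,|x±y|/√2) = 0.4142 ≤ 1 ⇒ ∈ W
candidate 4: n = (-3, 0, 2, 1) → π⊥ ≈ (-2.2929, -1.2929); max(|x|,|y|,|x±y|/√2) = 2.5355 > 1 ⇒ ∉ W
candidate 5: n = (-2, 2, -3, -3) → π⊥ ≈ (-5.5355, +2.2929); max(|x|,|y|,|x±y|/√2) = 5.5355 > 1 ⇒ ∉ W
candidate 6: n = (0, 1, 1, -1) → π⊥ ≈ (-1.4142, -1.0000); max(|x|,|y|,|x±y|/√2) = 1.7071 > 1 ⇒ ∉ W
candidate 7: n = (1, 1, 0, 0) → π⊥ ≈ (+0.2929, +0.7071); max(|x|,|y|,|x±y|/√2) = 0.7071 ≤ 1 ⇒ ∈ W
candidate 8: n = (-1, 0, 3, 3) → π⊥ ≈ (+1.1213, -0.8787); max(|x|,|y|,|x±y|/√2) = 1.4142 > 1 ⇒ ∉ W

3, 7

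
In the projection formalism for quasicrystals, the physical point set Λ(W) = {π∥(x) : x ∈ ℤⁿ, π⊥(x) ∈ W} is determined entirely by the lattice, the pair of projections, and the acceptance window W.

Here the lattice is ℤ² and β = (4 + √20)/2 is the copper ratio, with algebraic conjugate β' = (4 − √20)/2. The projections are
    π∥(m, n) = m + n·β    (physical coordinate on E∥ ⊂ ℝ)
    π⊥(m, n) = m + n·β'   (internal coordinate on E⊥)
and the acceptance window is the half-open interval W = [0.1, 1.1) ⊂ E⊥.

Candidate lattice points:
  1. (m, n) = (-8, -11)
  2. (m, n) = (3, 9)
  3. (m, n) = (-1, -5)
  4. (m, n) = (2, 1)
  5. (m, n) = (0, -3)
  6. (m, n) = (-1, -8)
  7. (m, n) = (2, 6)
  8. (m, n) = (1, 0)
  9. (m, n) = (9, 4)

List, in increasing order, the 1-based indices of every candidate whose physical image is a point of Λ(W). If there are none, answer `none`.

β' = (4−√20)/2 ≈ -0.2361.
candidate 1: (m,n)=(-8,-11) → π∥ = -8-11·β ≈ -54.5967, π⊥ = -8-11·β' ≈ -5.4033 ∉ [0.1, 1.1) ⇒ out
candidate 2: (m,n)=(3,9) → π∥ = 3+9·β ≈ 41.1246, π⊥ = 3+9·β' ≈ 0.8754 ∈ [0.1, 1.1) ⇒ IN Λ
candidate 3: (m,n)=(-1,-5) → π∥ = -1-5·β ≈ -22.1803, π⊥ = -1-5·β' ≈ 0.1803 ∈ [0.1, 1.1) ⇒ IN Λ
candidate 4: (m,n)=(2,1) → π∥ = 2+1·β ≈ 6.2361, π⊥ = 2+1·β' ≈ 1.7639 ∉ [0.1, 1.1) ⇒ out
candidate 5: (m,n)=(0,-3) → π∥ = 0-3·β ≈ -12.7082, π⊥ = 0-3·β' ≈ 0.7082 ∈ [0.1, 1.1) ⇒ IN Λ
candidate 6: (m,n)=(-1,-8) → π∥ = -1-8·β ≈ -34.8885, π⊥ = -1-8·β' ≈ 0.8885 ∈ [0.1, 1.1) ⇒ IN Λ
candidate 7: (m,n)=(2,6) → π∥ = 2+6·β ≈ 27.4164, π⊥ = 2+6·β' ≈ 0.5836 ∈ [0.1, 1.1) ⇒ IN Λ
candidate 8: (m,n)=(1,0) → π∥ = 1+0·β ≈ 1.0000, π⊥ = 1+0·β' ≈ 1.0000 ∈ [0.1, 1.1) ⇒ IN Λ
candidate 9: (m,n)=(9,4) → π∥ = 9+4·β ≈ 25.9443, π⊥ = 9+4·β' ≈ 8.0557 ∉ [0.1, 1.1) ⇒ out

2, 3, 5, 6, 7, 8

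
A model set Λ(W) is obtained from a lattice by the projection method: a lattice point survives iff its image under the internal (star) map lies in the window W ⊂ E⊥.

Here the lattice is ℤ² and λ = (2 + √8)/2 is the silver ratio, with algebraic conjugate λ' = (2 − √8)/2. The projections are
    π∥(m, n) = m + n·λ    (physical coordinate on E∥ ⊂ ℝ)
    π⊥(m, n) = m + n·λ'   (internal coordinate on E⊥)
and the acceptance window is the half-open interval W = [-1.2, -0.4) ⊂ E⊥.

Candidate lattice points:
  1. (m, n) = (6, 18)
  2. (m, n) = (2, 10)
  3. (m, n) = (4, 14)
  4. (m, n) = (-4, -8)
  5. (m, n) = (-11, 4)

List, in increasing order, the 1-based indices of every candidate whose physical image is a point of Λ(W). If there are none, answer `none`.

λ' = (2−√8)/2 ≈ -0.414214.
candidate 1: (m,n)=(6,18) → π∥ = 6+18·λ ≈ 49.455844, π⊥ = 6+18·λ' ≈ -1.455844 ∉ [-1.2, -0.4) ⇒ out
candidate 2: (m,n)=(2,10) → π∥ = 2+10·λ ≈ 26.142136, π⊥ = 2+10·λ' ≈ -2.142136 ∉ [-1.2, -0.4) ⇒ out
candidate 3: (m,n)=(4,14) → π∥ = 4+14·λ ≈ 37.798990, π⊥ = 4+14·λ' ≈ -1.798990 ∉ [-1.2, -0.4) ⇒ out
candidate 4: (m,n)=(-4,-8) → π∥ = -4-8·λ ≈ -23.313708, π⊥ = -4-8·λ' ≈ -0.686292 ∈ [-1.2, -0.4) ⇒ IN Λ
candidate 5: (m,n)=(-11,4) → π∥ = -11+4·λ ≈ -1.343146, π⊥ = -11+4·λ' ≈ -12.656854 ∉ [-1.2, -0.4) ⇒ out

4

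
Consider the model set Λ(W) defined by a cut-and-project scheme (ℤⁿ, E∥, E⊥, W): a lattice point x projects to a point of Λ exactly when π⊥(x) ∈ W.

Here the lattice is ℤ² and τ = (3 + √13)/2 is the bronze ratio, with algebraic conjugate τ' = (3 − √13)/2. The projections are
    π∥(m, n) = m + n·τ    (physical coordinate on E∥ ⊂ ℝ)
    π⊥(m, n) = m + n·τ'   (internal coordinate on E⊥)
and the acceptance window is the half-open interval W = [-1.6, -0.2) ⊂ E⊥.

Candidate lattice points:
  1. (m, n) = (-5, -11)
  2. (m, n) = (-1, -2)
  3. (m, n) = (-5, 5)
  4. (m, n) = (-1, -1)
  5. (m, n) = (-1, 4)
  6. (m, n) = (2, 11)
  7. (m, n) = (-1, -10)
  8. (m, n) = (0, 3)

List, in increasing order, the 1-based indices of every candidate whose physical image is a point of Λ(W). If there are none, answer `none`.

τ' = (3−√13)/2 ≈ -0.30278.
[1] lift (-5,-11): star map gives -1.66947; window check -1.6 ≤ -1.66947 < -0.2 is false → out
[2] lift (-1,-2): star map gives -0.39445; window check -1.6 ≤ -0.39445 < -0.2 is true → IN Λ
[3] lift (-5,5): star map gives -6.51388; window check -1.6 ≤ -6.51388 < -0.2 is false → out
[4] lift (-1,-1): star map gives -0.69722; window check -1.6 ≤ -0.69722 < -0.2 is true → IN Λ
[5] lift (-1,4): star map gives -2.21110; window check -1.6 ≤ -2.21110 < -0.2 is false → out
[6] lift (2,11): star map gives -1.33053; window check -1.6 ≤ -1.33053 < -0.2 is true → IN Λ
[7] lift (-1,-10): star map gives 2.02776; window check -1.6 ≤ 2.02776 < -0.2 is false → out
[8] lift (0,3): star map gives -0.90833; window check -1.6 ≤ -0.90833 < -0.2 is true → IN Λ

2, 4, 6, 8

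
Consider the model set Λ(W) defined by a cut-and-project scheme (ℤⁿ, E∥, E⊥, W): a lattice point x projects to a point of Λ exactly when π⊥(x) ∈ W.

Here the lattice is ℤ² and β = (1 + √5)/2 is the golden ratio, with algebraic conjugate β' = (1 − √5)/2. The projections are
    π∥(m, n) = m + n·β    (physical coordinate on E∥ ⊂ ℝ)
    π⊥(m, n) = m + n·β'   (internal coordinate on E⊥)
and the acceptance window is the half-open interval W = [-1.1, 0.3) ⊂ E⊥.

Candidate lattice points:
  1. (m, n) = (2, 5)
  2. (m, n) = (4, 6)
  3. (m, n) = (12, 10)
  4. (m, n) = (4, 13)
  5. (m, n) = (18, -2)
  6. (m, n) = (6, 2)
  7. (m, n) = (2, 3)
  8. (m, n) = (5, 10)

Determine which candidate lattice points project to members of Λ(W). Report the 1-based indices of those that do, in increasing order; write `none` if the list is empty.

1, 2, 7

Compute β' = (1−√5)/2 = -0.618034, so π⊥(m,n) = m -0.618034·n.
[1] lift (2,5): star map gives -1.090170; window check -1.1 ≤ -1.090170 < 0.3 is true → IN Λ
[2] lift (4,6): star map gives 0.291796; window check -1.1 ≤ 0.291796 < 0.3 is true → IN Λ
[3] lift (12,10): star map gives 5.819660; window check -1.1 ≤ 5.819660 < 0.3 is false → out
[4] lift (4,13): star map gives -4.034442; window check -1.1 ≤ -4.034442 < 0.3 is false → out
[5] lift (18,-2): star map gives 19.236068; window check -1.1 ≤ 19.236068 < 0.3 is false → out
[6] lift (6,2): star map gives 4.763932; window check -1.1 ≤ 4.763932 < 0.3 is false → out
[7] lift (2,3): star map gives 0.145898; window check -1.1 ≤ 0.145898 < 0.3 is true → IN Λ
[8] lift (5,10): star map gives -1.180340; window check -1.1 ≤ -1.180340 < 0.3 is false → out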